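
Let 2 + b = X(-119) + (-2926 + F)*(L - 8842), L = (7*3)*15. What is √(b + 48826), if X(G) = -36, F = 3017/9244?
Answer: √533986798219111/4622 ≈ 4999.6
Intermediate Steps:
F = 3017/9244 (F = 3017*(1/9244) = 3017/9244 ≈ 0.32637)
L = 315 (L = 21*15 = 315)
b = 230611741257/9244 (b = -2 + (-36 + (-2926 + 3017/9244)*(315 - 8842)) = -2 + (-36 - 27044927/9244*(-8527)) = -2 + (-36 + 230612092529/9244) = -2 + 230611759745/9244 = 230611741257/9244 ≈ 2.4947e+7)
√(b + 48826) = √(230611741257/9244 + 48826) = √(231063088801/9244) = √533986798219111/4622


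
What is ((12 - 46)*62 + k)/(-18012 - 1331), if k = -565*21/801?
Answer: 566791/5164581 ≈ 0.10975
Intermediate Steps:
k = -3955/267 (k = -11865*1/801 = -3955/267 ≈ -14.813)
((12 - 46)*62 + k)/(-18012 - 1331) = ((12 - 46)*62 - 3955/267)/(-18012 - 1331) = (-34*62 - 3955/267)/(-19343) = (-2108 - 3955/267)*(-1/19343) = -566791/267*(-1/19343) = 566791/5164581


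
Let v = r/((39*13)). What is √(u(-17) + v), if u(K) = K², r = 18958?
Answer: √496443/39 ≈ 18.066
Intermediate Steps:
v = 18958/507 (v = 18958/((39*13)) = 18958/507 ≈ 37.393)
√(u(-17) + v) = √((-17)² + 18958/507) = √(289 + 18958/507) = √(165481/507) = √496443/39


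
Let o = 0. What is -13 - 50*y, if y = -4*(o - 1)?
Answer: -213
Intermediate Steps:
y = 4 (y = -4*(0 - 1) = -4*(-1) = 4)
-13 - 50*y = -13 - 50*4 = -13 - 200 = -213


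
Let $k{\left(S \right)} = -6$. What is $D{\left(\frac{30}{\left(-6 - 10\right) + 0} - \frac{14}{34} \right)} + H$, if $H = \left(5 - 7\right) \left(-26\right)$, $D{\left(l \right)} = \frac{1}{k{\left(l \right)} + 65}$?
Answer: $\frac{3069}{59} \approx 52.017$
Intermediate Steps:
$D{\left(l \right)} = \frac{1}{59}$ ($D{\left(l \right)} = \frac{1}{-6 + 65} = \frac{1}{59}$)
$H = 52$ ($H = \left(-2\right) \left(-26\right) = 52$)
$D{\left(\frac{30}{\left(-6 - 10\right) + 0} - \frac{14}{34} \right)} + H = \frac{1}{59} + 52 = \frac{3069}{59}$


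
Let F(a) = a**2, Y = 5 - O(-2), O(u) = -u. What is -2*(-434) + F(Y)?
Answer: 877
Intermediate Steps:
Y = 3 (Y = 5 - (-1)*(-2) = 5 - 1*2 = 5 - 2 = 3)
-2*(-434) + F(Y) = -2*(-434) + 3**2 = 868 + 9 = 877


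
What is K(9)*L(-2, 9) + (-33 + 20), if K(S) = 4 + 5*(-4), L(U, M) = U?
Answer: 19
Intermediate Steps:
K(S) = -16 (K(S) = 4 - 20 = -16)
K(9)*L(-2, 9) + (-33 + 20) = -16*(-2) + (-33 + 20) = 32 - 13 = 19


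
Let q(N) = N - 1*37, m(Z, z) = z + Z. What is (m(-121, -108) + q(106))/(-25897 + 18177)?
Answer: 4/193 ≈ 0.020725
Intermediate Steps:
m(Z, z) = Z + z
q(N) = -37 + N (q(N) = N - 37 = -37 + N)
(m(-121, -108) + q(106))/(-25897 + 18177) = ((-121 - 108) + (-37 + 106))/(-25897 + 18177) = (-229 + 69)/(-7720) = -160*(-1/7720) = 4/193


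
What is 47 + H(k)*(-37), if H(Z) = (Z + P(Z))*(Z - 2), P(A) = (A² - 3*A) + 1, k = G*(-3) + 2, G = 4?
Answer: 53771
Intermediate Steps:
k = -10 (k = 4*(-3) + 2 = -12 + 2 = -10)
P(A) = 1 + A² - 3*A
H(Z) = (-2 + Z)*(1 + Z² - 2*Z) (H(Z) = (Z + (1 + Z² - 3*Z))*(Z - 2) = (1 + Z² - 2*Z)*(-2 + Z) = (-2 + Z)*(1 + Z² - 2*Z))
47 + H(k)*(-37) = 47 + (-2 + (-10)³ - 4*(-10)² + 5*(-10))*(-37) = 47 + (-2 - 1000 - 4*100 - 50)*(-37) = 47 + (-2 - 1000 - 400 - 50)*(-37) = 47 - 1452*(-37) = 47 + 53724 = 53771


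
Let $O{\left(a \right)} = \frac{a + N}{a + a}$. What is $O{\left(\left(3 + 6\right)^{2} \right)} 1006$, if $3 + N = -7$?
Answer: $\frac{35713}{81} \approx 440.9$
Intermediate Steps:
$N = -10$ ($N = -3 - 7 = -10$)
$O{\left(a \right)} = \frac{-10 + a}{2 a}$ ($O{\left(a \right)} = \frac{a - 10}{a + a} = \frac{-10 + a}{2 a}$)
$O{\left(\left(3 + 6\right)^{2} \right)} 1006 = \frac{-10 + \left(3 + 6\right)^{2}}{2 \left(3 + 6\right)^{2}} \cdot 1006 = \frac{-10 + 9^{2}}{2 \cdot 9^{2}} \cdot 1006 = \frac{-10 + 81}{2 \cdot 81} \cdot 1006 = \frac{1}{2} \cdot \frac{1}{81} \cdot 71 \cdot 1006 = \frac{71}{162} \cdot 1006 = \frac{35713}{81}$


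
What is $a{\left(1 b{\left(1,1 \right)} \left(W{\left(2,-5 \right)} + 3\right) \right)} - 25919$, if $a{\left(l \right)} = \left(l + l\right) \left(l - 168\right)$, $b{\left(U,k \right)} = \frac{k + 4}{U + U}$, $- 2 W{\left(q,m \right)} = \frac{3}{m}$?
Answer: $- \frac{228439}{8} \approx -28555.0$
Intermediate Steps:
$W{\left(q,m \right)} = - \frac{3}{2 m}$ ($W{\left(q,m \right)} = - \frac{3 \frac{1}{m}}{2} = - \frac{3}{2 m}$)
$b{\left(U,k \right)} = \frac{4 + k}{2 U}$
$a{\left(l \right)} = 2 l \left(-168 + l\right)$
$a{\left(1 b{\left(1,1 \right)} \left(W{\left(2,-5 \right)} + 3\right) \right)} - 25919 = 2 \cdot 1 \frac{4 + 1}{2 \cdot 1} \left(- \frac{3}{2 \left(-5\right)} + 3\right) \left(-168 + 1 \frac{4 + 1}{2 \cdot 1} \left(- \frac{3}{2 \left(-5\right)} + 3\right)\right) - 25919 = 2 \cdot 1 \cdot \frac{1}{2} \cdot 1 \cdot 5 \left(\left(- \frac{3}{2}\right) \left(- \frac{1}{5}\right) + 3\right) \left(-168 + 1 \cdot \frac{1}{2} \cdot 1 \cdot 5 \left(\left(- \frac{3}{2}\right) \left(- \frac{1}{5}\right) + 3\right)\right) - 25919 = 2 \cdot 1 \cdot \frac{5}{2} \left(\frac{3}{10} + 3\right) \left(-168 + 1 \cdot \frac{5}{2} \left(\frac{3}{10} + 3\right)\right) - 25919 = 2 \cdot \frac{5}{2} \cdot \frac{33}{10} \left(-168 + \frac{5}{2} \cdot \frac{33}{10}\right) - 25919 = 2 \cdot \frac{33}{4} \left(-168 + \frac{33}{4}\right) - 25919 = 2 \cdot \frac{33}{4} \left(- \frac{639}{4}\right) - 25919 = - \frac{21087}{8} - 25919 = - \frac{228439}{8}$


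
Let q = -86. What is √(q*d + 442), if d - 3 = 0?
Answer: 2*√46 ≈ 13.565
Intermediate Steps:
d = 3 (d = 3 + 0 = 3)
√(q*d + 442) = √(-86*3 + 442) = √(-258 + 442) = √184 = 2*√46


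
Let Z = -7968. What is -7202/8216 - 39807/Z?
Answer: 864323/209824 ≈ 4.1193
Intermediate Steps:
-7202/8216 - 39807/Z = -7202/8216 - 39807/(-7968) = -7202*1/8216 - 39807*(-1/7968) = -277/316 + 13269/2656 = 864323/209824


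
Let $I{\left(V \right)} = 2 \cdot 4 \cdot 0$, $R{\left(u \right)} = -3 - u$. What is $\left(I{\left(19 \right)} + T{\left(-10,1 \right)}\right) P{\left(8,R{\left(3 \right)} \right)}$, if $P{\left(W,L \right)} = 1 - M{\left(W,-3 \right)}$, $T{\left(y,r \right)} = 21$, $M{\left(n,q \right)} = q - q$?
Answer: $21$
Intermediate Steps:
$M{\left(n,q \right)} = 0$
$P{\left(W,L \right)} = 1$ ($P{\left(W,L \right)} = 1 - 0 = 1 + 0 = 1$)
$I{\left(V \right)} = 0$ ($I{\left(V \right)} = 8 \cdot 0 = 0$)
$\left(I{\left(19 \right)} + T{\left(-10,1 \right)}\right) P{\left(8,R{\left(3 \right)} \right)} = \left(0 + 21\right) 1 = 21 \cdot 1 = 21$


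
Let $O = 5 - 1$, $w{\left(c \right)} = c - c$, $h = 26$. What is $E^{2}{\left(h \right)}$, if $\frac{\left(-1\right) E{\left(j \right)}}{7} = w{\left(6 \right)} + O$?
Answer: $784$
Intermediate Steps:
$w{\left(c \right)} = 0$
$O = 4$ ($O = 5 - 1 = 4$)
$E{\left(j \right)} = -28$ ($E{\left(j \right)} = - 7 \left(0 + 4\right) = \left(-7\right) 4 = -28$)
$E^{2}{\left(h \right)} = \left(-28\right)^{2} = 784$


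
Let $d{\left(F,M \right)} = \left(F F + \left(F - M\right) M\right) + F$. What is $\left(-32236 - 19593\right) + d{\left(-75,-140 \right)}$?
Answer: $-55379$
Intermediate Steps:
$d{\left(F,M \right)} = F + F^{2} + M \left(F - M\right)$ ($d{\left(F,M \right)} = \left(F^{2} + M \left(F - M\right)\right) + F = F + F^{2} + M \left(F - M\right)$)
$\left(-32236 - 19593\right) + d{\left(-75,-140 \right)} = \left(-32236 - 19593\right) - \left(9175 - 5625\right) = -51829 + \left(-75 + 5625 - 19600 + 10500\right) = -51829 - 3550 = -55379$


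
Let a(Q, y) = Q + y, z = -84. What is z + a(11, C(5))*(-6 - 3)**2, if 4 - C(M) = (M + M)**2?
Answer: -6969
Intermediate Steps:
C(M) = 4 - 4*M**2 (C(M) = 4 - (M + M)**2 = 4 - (2*M)**2 = 4 - 4*M**2)
z + a(11, C(5))*(-6 - 3)**2 = -84 + (11 + (4 - 4*5**2))*(-6 - 3)**2 = -84 + (11 + (4 - 4*25))*(-9)**2 = -84 + (11 + (4 - 100))*81 = -84 + (11 - 96)*81 = -84 - 85*81 = -84 - 6885 = -6969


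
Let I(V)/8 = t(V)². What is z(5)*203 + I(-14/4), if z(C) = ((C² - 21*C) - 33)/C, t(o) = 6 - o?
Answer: -19329/5 ≈ -3865.8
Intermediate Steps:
I(V) = 8*(6 - V)²
z(C) = (-33 + C² - 21*C)/C
z(5)*203 + I(-14/4) = (-21 + 5 - 33/5)*203 + 8*(-6 - 14/4)² = (-21 + 5 - 33*⅕)*203 + 8*(-6 - 14*¼)² = (-21 + 5 - 33/5)*203 + 8*(-6 - 7/2)² = -113/5*203 + 8*(-19/2)² = -22939/5 + 8*(361/4) = -22939/5 + 722 = -19329/5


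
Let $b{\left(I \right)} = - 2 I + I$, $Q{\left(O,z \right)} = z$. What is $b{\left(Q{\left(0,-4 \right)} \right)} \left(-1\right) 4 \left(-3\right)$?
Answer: $48$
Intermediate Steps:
$b{\left(I \right)} = - I$
$b{\left(Q{\left(0,-4 \right)} \right)} \left(-1\right) 4 \left(-3\right) = \left(-1\right) \left(-4\right) \left(-1\right) 4 \left(-3\right) = 4 \left(-1\right) \left(-12\right) = \left(-4\right) \left(-12\right) = 48$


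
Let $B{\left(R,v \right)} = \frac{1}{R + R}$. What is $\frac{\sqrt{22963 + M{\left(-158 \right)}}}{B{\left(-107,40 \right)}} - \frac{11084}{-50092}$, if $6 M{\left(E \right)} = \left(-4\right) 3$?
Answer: $\frac{2771}{12523} - 214 \sqrt{22961} \approx -32427.0$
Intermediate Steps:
$B{\left(R,v \right)} = \frac{1}{2 R}$
$M{\left(E \right)} = -2$ ($M{\left(E \right)} = \frac{\left(-4\right) 3}{6} = \frac{1}{6} \left(-12\right) = -2$)
$\frac{\sqrt{22963 + M{\left(-158 \right)}}}{B{\left(-107,40 \right)}} - \frac{11084}{-50092} = \frac{\sqrt{22963 - 2}}{\frac{1}{2} \frac{1}{-107}} - \frac{11084}{-50092} = \frac{\sqrt{22961}}{\frac{1}{2} \left(- \frac{1}{107}\right)} - - \frac{2771}{12523} = \frac{\sqrt{22961}}{- \frac{1}{214}} + \frac{2771}{12523} = \sqrt{22961} \left(-214\right) + \frac{2771}{12523} = - 214 \sqrt{22961} + \frac{2771}{12523} = \frac{2771}{12523} - 214 \sqrt{22961}$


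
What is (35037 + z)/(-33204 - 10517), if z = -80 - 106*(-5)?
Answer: -35487/43721 ≈ -0.81167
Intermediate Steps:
z = 450 (z = -80 + 530 = 450)
(35037 + z)/(-33204 - 10517) = (35037 + 450)/(-33204 - 10517) = 35487/(-43721) = 35487*(-1/43721) = -35487/43721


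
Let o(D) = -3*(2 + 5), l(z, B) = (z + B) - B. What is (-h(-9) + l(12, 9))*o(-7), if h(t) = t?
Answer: -441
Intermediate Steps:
l(z, B) = z (l(z, B) = (B + z) - B = z)
o(D) = -21 (o(D) = -3*7 = -21)
(-h(-9) + l(12, 9))*o(-7) = (-1*(-9) + 12)*(-21) = (9 + 12)*(-21) = 21*(-21) = -441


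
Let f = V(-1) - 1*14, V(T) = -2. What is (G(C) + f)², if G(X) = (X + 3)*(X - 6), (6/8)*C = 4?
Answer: 37636/81 ≈ 464.64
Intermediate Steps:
C = 16/3 (C = (4/3)*4 = 16/3 ≈ 5.3333)
G(X) = (-6 + X)*(3 + X) (G(X) = (3 + X)*(-6 + X) = (-6 + X)*(3 + X))
f = -16 (f = -2 - 1*14 = -2 - 14 = -16)
(G(C) + f)² = ((-18 + (16/3)² - 3*16/3) - 16)² = ((-18 + 256/9 - 16) - 16)² = (-50/9 - 16)² = (-194/9)² = 37636/81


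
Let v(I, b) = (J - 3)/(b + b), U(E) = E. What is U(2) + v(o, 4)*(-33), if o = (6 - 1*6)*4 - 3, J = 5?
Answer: -25/4 ≈ -6.2500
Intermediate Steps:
o = -3 (o = (6 - 6)*4 - 3 = 0*4 - 3 = 0 - 3 = -3)
v(I, b) = 1/b (v(I, b) = (5 - 3)/(b + b) = 2/((2*b)) = 2*(1/(2*b)) = 1/b)
U(2) + v(o, 4)*(-33) = 2 - 33/4 = -25/4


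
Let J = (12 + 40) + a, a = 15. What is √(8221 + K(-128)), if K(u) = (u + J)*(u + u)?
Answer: 11*√197 ≈ 154.39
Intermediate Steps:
J = 67 (J = (12 + 40) + 15 = 52 + 15 = 67)
K(u) = 2*u*(67 + u) (K(u) = (u + 67)*(u + u) = (67 + u)*(2*u) = 2*u*(67 + u))
√(8221 + K(-128)) = √(8221 + 2*(-128)*(67 - 128)) = √(8221 + 2*(-128)*(-61)) = √(8221 + 15616) = √23837 = 11*√197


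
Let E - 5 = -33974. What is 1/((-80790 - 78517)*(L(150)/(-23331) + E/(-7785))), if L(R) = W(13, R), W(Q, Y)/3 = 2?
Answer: -20181315/14027583689767 ≈ -1.4387e-6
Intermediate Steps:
E = -33969 (E = 5 - 33974 = -33969)
W(Q, Y) = 6 (W(Q, Y) = 3*2 = 6)
L(R) = 6
1/((-80790 - 78517)*(L(150)/(-23331) + E/(-7785))) = 1/((-80790 - 78517)*(6/(-23331) - 33969/(-7785))) = 1/((-159307)*(6*(-1/23331) - 33969*(-1/7785))) = -1/(159307*(-2/7777 + 11323/2595)) = -1/(159307*88053781/20181315) = -1/159307*20181315/88053781 = -20181315/14027583689767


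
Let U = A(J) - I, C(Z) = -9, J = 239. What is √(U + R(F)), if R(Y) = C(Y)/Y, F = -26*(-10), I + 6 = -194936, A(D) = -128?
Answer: 111*√267215/130 ≈ 441.38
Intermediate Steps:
I = -194942 (I = -6 - 194936 = -194942)
F = 260
R(Y) = -9/Y
U = 194814 (U = -128 - 1*(-194942) = -128 + 194942 = 194814)
√(U + R(F)) = √(194814 - 9/260) = √(50651631/260) = 111*√267215/130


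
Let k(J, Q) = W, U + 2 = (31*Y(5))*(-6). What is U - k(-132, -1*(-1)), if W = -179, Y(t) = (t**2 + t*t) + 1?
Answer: -9309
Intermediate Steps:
Y(t) = 1 + 2*t**2 (Y(t) = (t**2 + t**2) + 1 = 2*t**2 + 1 = 1 + 2*t**2)
U = -9488 (U = -2 + (31*(1 + 2*5**2))*(-6) = -2 + (31*(1 + 2*25))*(-6) = -2 + (31*(1 + 50))*(-6) = -2 + (31*51)*(-6) = -2 + 1581*(-6) = -2 - 9486 = -9488)
k(J, Q) = -179
U - k(-132, -1*(-1)) = -9488 - 1*(-179) = -9488 + 179 = -9309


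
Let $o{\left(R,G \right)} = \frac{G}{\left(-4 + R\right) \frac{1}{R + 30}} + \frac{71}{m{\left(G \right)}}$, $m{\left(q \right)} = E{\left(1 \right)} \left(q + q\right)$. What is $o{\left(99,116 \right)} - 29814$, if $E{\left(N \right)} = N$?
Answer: $- \frac{653622167}{22040} \approx -29656.0$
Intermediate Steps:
$m{\left(q \right)} = 2 q$ ($m{\left(q \right)} = 1 \left(q + q\right) = 1 \cdot 2 q = 2 q$)
$o{\left(R,G \right)} = \frac{71}{2 G} + \frac{G \left(30 + R\right)}{-4 + R}$ ($o{\left(R,G \right)} = \frac{G}{\left(-4 + R\right) \frac{1}{R + 30}} + \frac{71}{2 G} = \frac{G}{\left(-4 + R\right) \frac{1}{30 + R}} + 71 \frac{1}{2 G} = \frac{G}{\frac{1}{30 + R} \left(-4 + R\right)} + \frac{71}{2 G} = G \frac{30 + R}{-4 + R} + \frac{71}{2 G} = \frac{G \left(30 + R\right)}{-4 + R} + \frac{71}{2 G} = \frac{71}{2 G} + \frac{G \left(30 + R\right)}{-4 + R}$)
$o{\left(99,116 \right)} - 29814 = \frac{-142 + 30 \cdot 116^{2} + \frac{71}{2} \cdot 99 + 99 \cdot 116^{2}}{116 \left(-4 + 99\right)} - 29814 = \frac{-142 + 30 \cdot 13456 + \frac{7029}{2} + 99 \cdot 13456}{116 \cdot 95} - 29814 = \frac{1}{116} \cdot \frac{1}{95} \left(-142 + 403680 + \frac{7029}{2} + 1332144\right) - 29814 = \frac{1}{116} \cdot \frac{1}{95} \cdot \frac{3478393}{2} - 29814 = \frac{3478393}{22040} - 29814 = - \frac{653622167}{22040}$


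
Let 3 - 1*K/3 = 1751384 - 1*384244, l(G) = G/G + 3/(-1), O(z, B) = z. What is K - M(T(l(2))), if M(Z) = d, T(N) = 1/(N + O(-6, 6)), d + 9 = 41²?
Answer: -4103083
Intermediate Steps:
d = 1672 (d = -9 + 41² = -9 + 1681 = 1672)
l(G) = -2 (l(G) = 1 + 3*(-1) = 1 - 3 = -2)
T(N) = 1/(-6 + N) (T(N) = 1/(N - 6) = 1/(-6 + N))
M(Z) = 1672
K = -4101411 (K = 9 - 3*(1751384 - 1*384244) = 9 - 3*(1751384 - 384244) = 9 - 3*1367140 = 9 - 4101420 = -4101411)
K - M(T(l(2))) = -4101411 - 1*1672 = -4101411 - 1672 = -4103083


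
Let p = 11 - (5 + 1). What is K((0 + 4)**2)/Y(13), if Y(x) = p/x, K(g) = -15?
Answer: -39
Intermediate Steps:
p = 5 (p = 11 - 1*6 = 11 - 6 = 5)
Y(x) = 5/x
K((0 + 4)**2)/Y(13) = -15/(5/13) = -15/(5*(1/13)) = -15/5/13 = -15*13/5 = -39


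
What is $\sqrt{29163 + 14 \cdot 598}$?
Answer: $\sqrt{37535} \approx 193.74$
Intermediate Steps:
$\sqrt{29163 + 14 \cdot 598} = \sqrt{29163 + 8372} = \sqrt{37535}$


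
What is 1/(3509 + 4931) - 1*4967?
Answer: -41921479/8440 ≈ -4967.0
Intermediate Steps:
1/(3509 + 4931) - 1*4967 = 1/8440 - 4967 = -41921479/8440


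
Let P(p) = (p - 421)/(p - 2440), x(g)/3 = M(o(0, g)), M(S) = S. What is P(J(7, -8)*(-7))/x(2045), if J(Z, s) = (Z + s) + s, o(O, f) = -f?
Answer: -358/14582895 ≈ -2.4549e-5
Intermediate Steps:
J(Z, s) = Z + 2*s
x(g) = -3*g (x(g) = 3*(-g) = -3*g)
P(p) = (-421 + p)/(-2440 + p)
P(J(7, -8)*(-7))/x(2045) = ((-421 + (7 + 2*(-8))*(-7))/(-2440 + (7 + 2*(-8))*(-7)))/((-3*2045)) = ((-421 + (7 - 16)*(-7))/(-2440 + (7 - 16)*(-7)))/(-6135) = ((-421 - 9*(-7))/(-2440 - 9*(-7)))*(-1/6135) = ((-421 + 63)/(-2440 + 63))*(-1/6135) = (-358/(-2377))*(-1/6135) = -1/2377*(-358)*(-1/6135) = (358/2377)*(-1/6135) = -358/14582895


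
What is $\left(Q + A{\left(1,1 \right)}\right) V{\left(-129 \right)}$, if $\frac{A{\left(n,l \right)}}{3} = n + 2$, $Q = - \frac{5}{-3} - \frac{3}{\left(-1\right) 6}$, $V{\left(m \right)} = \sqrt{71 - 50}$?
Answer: $\frac{67 \sqrt{21}}{6} \approx 51.172$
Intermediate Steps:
$V{\left(m \right)} = \sqrt{21}$
$Q = \frac{13}{6}$ ($Q = \left(-5\right) \left(- \frac{1}{3}\right) - \frac{3}{-6} = \frac{5}{3} - - \frac{1}{2} = \frac{5}{3} + \frac{1}{2} = \frac{13}{6} \approx 2.1667$)
$A{\left(n,l \right)} = 6 + 3 n$ ($A{\left(n,l \right)} = 3 \left(n + 2\right) = 3 \left(2 + n\right) = 6 + 3 n$)
$\left(Q + A{\left(1,1 \right)}\right) V{\left(-129 \right)} = \left(\frac{13}{6} + \left(6 + 3 \cdot 1\right)\right) \sqrt{21} = \left(\frac{13}{6} + \left(6 + 3\right)\right) \sqrt{21} = \left(\frac{13}{6} + 9\right) \sqrt{21} = \frac{67 \sqrt{21}}{6}$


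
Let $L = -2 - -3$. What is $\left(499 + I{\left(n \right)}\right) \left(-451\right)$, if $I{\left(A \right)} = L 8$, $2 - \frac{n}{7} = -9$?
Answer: $-228657$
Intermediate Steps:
$n = 77$ ($n = 14 - -63 = 14 + 63 = 77$)
$L = 1$ ($L = -2 + 3 = 1$)
$I{\left(A \right)} = 8$ ($I{\left(A \right)} = 1 \cdot 8 = 8$)
$\left(499 + I{\left(n \right)}\right) \left(-451\right) = \left(499 + 8\right) \left(-451\right) = 507 \left(-451\right) = -228657$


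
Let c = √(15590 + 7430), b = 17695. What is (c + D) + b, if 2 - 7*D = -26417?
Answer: 150284/7 + 2*√5755 ≈ 21621.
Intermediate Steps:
D = 26419/7 (D = 2/7 - ⅐*(-26417) = 2/7 + 26417/7 = 26419/7 ≈ 3774.1)
c = 2*√5755 (c = √23020 = 2*√5755 ≈ 151.72)
(c + D) + b = (2*√5755 + 26419/7) + 17695 = (26419/7 + 2*√5755) + 17695 = 150284/7 + 2*√5755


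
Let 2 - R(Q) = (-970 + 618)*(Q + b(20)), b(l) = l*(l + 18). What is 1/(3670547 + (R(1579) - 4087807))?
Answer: 1/406070 ≈ 2.4626e-6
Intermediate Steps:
b(l) = l*(18 + l)
R(Q) = 267522 + 352*Q (R(Q) = 2 - (-970 + 618)*(Q + 20*(18 + 20)) = 2 - (-352)*(Q + 20*38) = 2 - (-352)*(Q + 760) = 2 - (-352)*(760 + Q) = 2 - (-267520 - 352*Q) = 2 + (267520 + 352*Q) = 267522 + 352*Q)
1/(3670547 + (R(1579) - 4087807)) = 1/(3670547 + ((267522 + 352*1579) - 4087807)) = 1/(3670547 + ((267522 + 555808) - 4087807)) = 1/(3670547 + (823330 - 4087807)) = 1/(3670547 - 3264477) = 1/406070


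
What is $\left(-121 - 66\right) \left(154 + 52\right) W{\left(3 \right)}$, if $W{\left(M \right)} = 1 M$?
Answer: $-115566$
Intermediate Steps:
$W{\left(M \right)} = M$
$\left(-121 - 66\right) \left(154 + 52\right) W{\left(3 \right)} = \left(-121 - 66\right) \left(154 + 52\right) 3 = \left(-187\right) 206 \cdot 3 = \left(-38522\right) 3 = -115566$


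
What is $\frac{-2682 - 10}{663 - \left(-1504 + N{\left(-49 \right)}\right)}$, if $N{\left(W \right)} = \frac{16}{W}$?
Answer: $- \frac{131908}{106199} \approx -1.2421$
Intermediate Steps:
$\frac{-2682 - 10}{663 - \left(-1504 + N{\left(-49 \right)}\right)} = \frac{-2682 - 10}{663 + \left(1504 - \frac{16}{-49}\right)} = - \frac{2692}{663 + \left(1504 - 16 \left(- \frac{1}{49}\right)\right)} = - \frac{2692}{663 + \left(1504 - - \frac{16}{49}\right)} = - \frac{2692}{663 + \left(1504 + \frac{16}{49}\right)} = - \frac{2692}{663 + \frac{73712}{49}} = - \frac{2692}{\frac{106199}{49}} = \left(-2692\right) \frac{49}{106199} = - \frac{131908}{106199}$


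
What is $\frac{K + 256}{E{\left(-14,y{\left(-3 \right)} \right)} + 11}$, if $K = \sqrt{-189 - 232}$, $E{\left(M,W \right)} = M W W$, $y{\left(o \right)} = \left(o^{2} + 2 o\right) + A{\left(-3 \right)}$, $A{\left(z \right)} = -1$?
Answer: $- \frac{256}{45} - \frac{i \sqrt{421}}{45} \approx -5.6889 - 0.45596 i$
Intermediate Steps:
$y{\left(o \right)} = -1 + o^{2} + 2 o$ ($y{\left(o \right)} = \left(o^{2} + 2 o\right) - 1 = -1 + o^{2} + 2 o$)
$E{\left(M,W \right)} = M W^{2}$
$K = i \sqrt{421}$ ($K = \sqrt{-421} = i \sqrt{421} \approx 20.518 i$)
$\frac{K + 256}{E{\left(-14,y{\left(-3 \right)} \right)} + 11} = \frac{i \sqrt{421} + 256}{- 14 \left(-1 + \left(-3\right)^{2} + 2 \left(-3\right)\right)^{2} + 11} = \frac{256 + i \sqrt{421}}{- 14 \left(-1 + 9 - 6\right)^{2} + 11} = \frac{256 + i \sqrt{421}}{- 14 \cdot 2^{2} + 11} = \frac{256 + i \sqrt{421}}{\left(-14\right) 4 + 11} = \frac{256 + i \sqrt{421}}{-56 + 11} = \frac{256 + i \sqrt{421}}{-45} = \left(256 + i \sqrt{421}\right) \left(- \frac{1}{45}\right) = - \frac{256}{45} - \frac{i \sqrt{421}}{45}$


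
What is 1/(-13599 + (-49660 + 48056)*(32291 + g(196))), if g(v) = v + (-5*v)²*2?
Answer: -1/3133085947 ≈ -3.1917e-10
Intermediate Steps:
g(v) = v + 50*v² (g(v) = v + (25*v²)*2 = v + 50*v²)
1/(-13599 + (-49660 + 48056)*(32291 + g(196))) = 1/(-13599 + (-49660 + 48056)*(32291 + 196*(1 + 50*196))) = 1/(-13599 - 1604*(32291 + 196*(1 + 9800))) = 1/(-13599 - 1604*(32291 + 196*9801)) = 1/(-13599 - 1604*(32291 + 1920996)) = 1/(-13599 - 1604*1953287) = 1/(-13599 - 3133072348) = 1/(-3133085947) = -1/3133085947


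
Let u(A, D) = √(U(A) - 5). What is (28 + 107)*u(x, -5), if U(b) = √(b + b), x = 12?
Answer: 135*√(-5 + 2*√6) ≈ 42.908*I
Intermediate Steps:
U(b) = √2*√b (U(b) = √(2*b) = √2*√b)
u(A, D) = √(-5 + √2*√A) (u(A, D) = √(√2*√A - 5) = √(-5 + √2*√A))
(28 + 107)*u(x, -5) = (28 + 107)*√(-5 + √2*√12) = 135*√(-5 + √2*(2*√3)) = 135*√(-5 + 2*√6)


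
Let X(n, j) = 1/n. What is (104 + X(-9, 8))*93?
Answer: 28985/3 ≈ 9661.7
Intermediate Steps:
(104 + X(-9, 8))*93 = (104 + 1/(-9))*93 = (104 - ⅑)*93 = (935/9)*93 = 28985/3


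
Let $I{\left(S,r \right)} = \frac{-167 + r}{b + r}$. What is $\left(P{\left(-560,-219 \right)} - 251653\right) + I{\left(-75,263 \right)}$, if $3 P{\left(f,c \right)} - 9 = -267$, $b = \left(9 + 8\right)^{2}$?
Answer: $- \frac{5789993}{23} \approx -2.5174 \cdot 10^{5}$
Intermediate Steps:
$b = 289$ ($b = 17^{2} = 289$)
$P{\left(f,c \right)} = -86$ ($P{\left(f,c \right)} = 3 + \frac{1}{3} \left(-267\right) = 3 - 89 = -86$)
$I{\left(S,r \right)} = \frac{-167 + r}{289 + r}$
$\left(P{\left(-560,-219 \right)} - 251653\right) + I{\left(-75,263 \right)} = \left(-86 - 251653\right) + \frac{-167 + 263}{289 + 263} = -251739 + \frac{1}{552} \cdot 96 = -251739 + \frac{4}{23} = - \frac{5789993}{23}$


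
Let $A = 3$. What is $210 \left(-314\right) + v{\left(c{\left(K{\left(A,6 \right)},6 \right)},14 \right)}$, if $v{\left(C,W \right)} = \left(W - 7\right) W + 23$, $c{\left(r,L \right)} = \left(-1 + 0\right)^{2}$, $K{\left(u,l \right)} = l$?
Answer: $-65819$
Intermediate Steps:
$c{\left(r,L \right)} = 1$ ($c{\left(r,L \right)} = \left(-1\right)^{2} = 1$)
$v{\left(C,W \right)} = 23 + W \left(-7 + W\right)$ ($v{\left(C,W \right)} = \left(W - 7\right) W + 23 = \left(-7 + W\right) W + 23 = W \left(-7 + W\right) + 23 = 23 + W \left(-7 + W\right)$)
$210 \left(-314\right) + v{\left(c{\left(K{\left(A,6 \right)},6 \right)},14 \right)} = 210 \left(-314\right) + \left(23 + 14^{2} - 98\right) = -65940 + \left(23 + 196 - 98\right) = -65940 + 121 = -65819$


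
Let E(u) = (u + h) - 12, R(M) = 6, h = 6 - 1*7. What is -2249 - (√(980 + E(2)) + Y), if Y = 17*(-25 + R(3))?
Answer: -1926 - √969 ≈ -1957.1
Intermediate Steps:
h = -1 (h = 6 - 7 = -1)
Y = -323 (Y = 17*(-25 + 6) = 17*(-19) = -323)
E(u) = -13 + u (E(u) = (u - 1) - 12 = (-1 + u) - 12 = -13 + u)
-2249 - (√(980 + E(2)) + Y) = -2249 - (√(980 + (-13 + 2)) - 323) = -2249 - (√(980 - 11) - 323) = -2249 - (√969 - 323) = -2249 - (-323 + √969) = -2249 + (323 - √969) = -1926 - √969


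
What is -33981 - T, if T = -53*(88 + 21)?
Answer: -28204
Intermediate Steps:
T = -5777 (T = -53*109 = -5777)
-33981 - T = -33981 - 1*(-5777) = -33981 + 5777 = -28204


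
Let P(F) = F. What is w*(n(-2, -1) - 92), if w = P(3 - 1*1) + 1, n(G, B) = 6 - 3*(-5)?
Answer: -213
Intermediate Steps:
n(G, B) = 21 (n(G, B) = 6 + 15 = 21)
w = 3 (w = (3 - 1*1) + 1 = (3 - 1) + 1 = 2 + 1 = 3)
w*(n(-2, -1) - 92) = 3*(21 - 92) = 3*(-71) = -213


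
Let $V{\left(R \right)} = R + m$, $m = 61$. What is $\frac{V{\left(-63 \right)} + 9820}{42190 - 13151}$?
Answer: $\frac{9818}{29039} \approx 0.3381$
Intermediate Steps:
$V{\left(R \right)} = 61 + R$ ($V{\left(R \right)} = R + 61 = 61 + R$)
$\frac{V{\left(-63 \right)} + 9820}{42190 - 13151} = \frac{\left(61 - 63\right) + 9820}{42190 - 13151} = \frac{-2 + 9820}{29039} = 9818 \cdot \frac{1}{29039} = \frac{9818}{29039}$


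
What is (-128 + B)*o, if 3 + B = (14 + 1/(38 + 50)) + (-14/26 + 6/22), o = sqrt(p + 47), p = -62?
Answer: -134139*I*sqrt(15)/1144 ≈ -454.12*I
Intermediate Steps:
o = I*sqrt(15) (o = sqrt(-62 + 47) = sqrt(-15) = I*sqrt(15) ≈ 3.873*I)
B = 12293/1144 (B = -3 + ((14 + 1/(38 + 50)) + (-14/26 + 6/22)) = -3 + ((14 + 1/88) + (-14*1/26 + 6*(1/22))) = -3 + ((14 + 1/88) + (-7/13 + 3/11)) = -3 + (1233/88 - 38/143) = -3 + 15725/1144 = 12293/1144 ≈ 10.746)
(-128 + B)*o = (-128 + 12293/1144)*(I*sqrt(15)) = -134139*I*sqrt(15)/1144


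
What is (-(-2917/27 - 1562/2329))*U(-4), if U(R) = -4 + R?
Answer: -54686936/62883 ≈ -869.66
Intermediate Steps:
(-(-2917/27 - 1562/2329))*U(-4) = (-(-2917/27 - 1562/2329))*(-4 - 4) = -(-2917*1/27 - 1562*1/2329)*(-8) = -(-2917/27 - 1562/2329)*(-8) = -1*(-6835867/62883)*(-8) = (6835867/62883)*(-8) = -54686936/62883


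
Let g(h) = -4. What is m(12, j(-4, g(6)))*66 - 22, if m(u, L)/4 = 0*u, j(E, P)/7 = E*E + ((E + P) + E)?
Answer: -22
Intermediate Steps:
j(E, P) = 7*P + 7*E² + 14*E (j(E, P) = 7*(E*E + ((E + P) + E)) = 7*(E² + (P + 2*E)) = 7*(P + E² + 2*E) = 7*P + 7*E² + 14*E)
m(u, L) = 0 (m(u, L) = 4*(0*u) = 4*0 = 0)
m(12, j(-4, g(6)))*66 - 22 = 0*66 - 22 = 0 - 22 = -22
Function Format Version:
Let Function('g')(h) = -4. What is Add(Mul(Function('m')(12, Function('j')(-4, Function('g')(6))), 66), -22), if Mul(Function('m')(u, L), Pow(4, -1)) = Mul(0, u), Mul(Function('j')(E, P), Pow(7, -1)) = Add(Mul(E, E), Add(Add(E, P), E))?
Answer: -22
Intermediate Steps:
Function('j')(E, P) = Add(Mul(7, P), Mul(7, Pow(E, 2)), Mul(14, E)) (Function('j')(E, P) = Mul(7, Add(Mul(E, E), Add(Add(E, P), E))) = Mul(7, Add(Pow(E, 2), Add(P, Mul(2, E)))) = Mul(7, Add(P, Pow(E, 2), Mul(2, E))) = Add(Mul(7, P), Mul(7, Pow(E, 2)), Mul(14, E)))
Function('m')(u, L) = 0 (Function('m')(u, L) = Mul(4, Mul(0, u)) = Mul(4, 0) = 0)
Add(Mul(Function('m')(12, Function('j')(-4, Function('g')(6))), 66), -22) = Add(Mul(0, 66), -22) = Add(0, -22) = -22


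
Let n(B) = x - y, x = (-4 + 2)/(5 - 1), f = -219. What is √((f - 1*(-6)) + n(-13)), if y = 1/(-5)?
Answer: 3*I*√2370/10 ≈ 14.605*I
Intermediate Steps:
y = -⅕ (y = 1*(-⅕) = -⅕ ≈ -0.20000)
x = -½ (x = -2/4 = -2*¼ = -½ ≈ -0.50000)
n(B) = -3/10 (n(B) = -½ - 1*(-⅕) = -½ + ⅕ = -3/10)
√((f - 1*(-6)) + n(-13)) = √((-219 - 1*(-6)) - 3/10) = √((-219 + 6) - 3/10) = √(-213 - 3/10) = √(-2133/10) = 3*I*√2370/10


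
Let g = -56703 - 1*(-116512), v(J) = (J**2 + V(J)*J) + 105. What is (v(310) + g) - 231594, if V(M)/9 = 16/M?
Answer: -75436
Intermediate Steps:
V(M) = 144/M (V(M) = 9*(16/M) = 144/M)
v(J) = 249 + J**2 (v(J) = (J**2 + (144/J)*J) + 105 = (J**2 + 144) + 105 = (144 + J**2) + 105 = 249 + J**2)
g = 59809 (g = -56703 + 116512 = 59809)
(v(310) + g) - 231594 = ((249 + 310**2) + 59809) - 231594 = ((249 + 96100) + 59809) - 231594 = (96349 + 59809) - 231594 = 156158 - 231594 = -75436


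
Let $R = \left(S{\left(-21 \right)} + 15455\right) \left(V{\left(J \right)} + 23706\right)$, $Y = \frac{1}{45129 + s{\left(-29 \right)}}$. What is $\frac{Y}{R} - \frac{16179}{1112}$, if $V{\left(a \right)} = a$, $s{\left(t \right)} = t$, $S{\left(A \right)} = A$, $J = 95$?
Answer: $- \frac{16752589024388593}{1151423388041300} \approx -14.549$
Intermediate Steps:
$Y = \frac{1}{45100}$ ($Y = \frac{1}{45129 - 29} = \frac{1}{45100} \approx 2.2173 \cdot 10^{-5}$)
$R = 367344634$ ($R = \left(-21 + 15455\right) \left(95 + 23706\right) = 15434 \cdot 23801 = 367344634$)
$\frac{Y}{R} - \frac{16179}{1112} = \frac{1}{45100 \cdot 367344634} - \frac{16179}{1112} = \frac{1}{45100} \cdot \frac{1}{367344634} - \frac{16179}{1112} = \frac{1}{16567242993400} - \frac{16179}{1112} = - \frac{16752589024388593}{1151423388041300}$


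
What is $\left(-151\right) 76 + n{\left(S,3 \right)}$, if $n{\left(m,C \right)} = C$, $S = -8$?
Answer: $-11473$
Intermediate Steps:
$\left(-151\right) 76 + n{\left(S,3 \right)} = \left(-151\right) 76 + 3 = -11476 + 3 = -11473$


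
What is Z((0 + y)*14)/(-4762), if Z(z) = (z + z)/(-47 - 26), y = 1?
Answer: 14/173813 ≈ 8.0546e-5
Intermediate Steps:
Z(z) = -2*z/73 (Z(z) = (2*z)/(-73) = (2*z)*(-1/73) = -2*z/73)
Z((0 + y)*14)/(-4762) = -2*(0 + 1)*14/73/(-4762) = -2*14/73*(-1/4762) = -2/73*14*(-1/4762) = -28/73*(-1/4762) = 14/173813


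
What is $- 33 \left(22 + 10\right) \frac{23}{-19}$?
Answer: $\frac{24288}{19} \approx 1278.3$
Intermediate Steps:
$- 33 \left(22 + 10\right) \frac{23}{-19} = \left(-33\right) 32 \cdot 23 \left(- \frac{1}{19}\right) = \left(-1056\right) \left(- \frac{23}{19}\right) = \frac{24288}{19}$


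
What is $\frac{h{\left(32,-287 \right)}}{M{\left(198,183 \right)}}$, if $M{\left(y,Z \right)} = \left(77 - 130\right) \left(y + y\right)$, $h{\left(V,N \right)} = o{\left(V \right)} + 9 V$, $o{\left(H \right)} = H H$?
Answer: $- \frac{328}{5247} \approx -0.062512$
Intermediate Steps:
$o{\left(H \right)} = H^{2}$
$h{\left(V,N \right)} = V^{2} + 9 V$
$M{\left(y,Z \right)} = - 106 y$ ($M{\left(y,Z \right)} = - 53 \cdot 2 y = - 106 y$)
$\frac{h{\left(32,-287 \right)}}{M{\left(198,183 \right)}} = \frac{32 \left(9 + 32\right)}{\left(-106\right) 198} = \frac{32 \cdot 41}{-20988} = 1312 \left(- \frac{1}{20988}\right) = - \frac{328}{5247}$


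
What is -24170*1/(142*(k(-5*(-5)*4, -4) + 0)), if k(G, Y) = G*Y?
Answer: 2417/5680 ≈ 0.42553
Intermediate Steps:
-24170*1/(142*(k(-5*(-5)*4, -4) + 0)) = -24170*1/(142*((-5*(-5)*4)*(-4) + 0)) = -24170*1/(142*((25*4)*(-4) + 0)) = -24170*1/(142*(100*(-4) + 0)) = -24170*1/(142*(-400 + 0)) = -24170/(71*(2*(-400))) = -24170/(71*(-800)) = -24170/(-56800) = -24170*(-1/56800) = 2417/5680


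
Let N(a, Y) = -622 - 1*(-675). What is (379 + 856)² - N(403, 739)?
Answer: 1525172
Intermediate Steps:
N(a, Y) = 53 (N(a, Y) = -622 + 675 = 53)
(379 + 856)² - N(403, 739) = (379 + 856)² - 1*53 = 1235² - 53 = 1525225 - 53 = 1525172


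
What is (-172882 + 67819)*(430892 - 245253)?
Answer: -19503790257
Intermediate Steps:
(-172882 + 67819)*(430892 - 245253) = -105063*185639 = -19503790257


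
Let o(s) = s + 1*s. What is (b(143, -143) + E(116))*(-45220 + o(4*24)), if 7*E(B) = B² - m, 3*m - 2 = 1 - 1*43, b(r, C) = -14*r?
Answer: 73575752/21 ≈ 3.5036e+6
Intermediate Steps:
m = -40/3 (m = ⅔ + (1 - 1*43)/3 = ⅔ + (1 - 43)/3 = ⅔ + (⅓)*(-42) = ⅔ - 14 = -40/3 ≈ -13.333)
o(s) = 2*s (o(s) = s + s = 2*s)
E(B) = 40/21 + B²/7 (E(B) = (B² - 1*(-40/3))/7 = (B² + 40/3)/7 = (40/3 + B²)/7 = 40/21 + B²/7)
(b(143, -143) + E(116))*(-45220 + o(4*24)) = (-14*143 + (40/21 + (⅐)*116²))*(-45220 + 2*(4*24)) = (-2002 + (40/21 + (⅐)*13456))*(-45220 + 2*96) = (-2002 + (40/21 + 13456/7))*(-45220 + 192) = (-2002 + 40408/21)*(-45028) = -1634/21*(-45028) = 73575752/21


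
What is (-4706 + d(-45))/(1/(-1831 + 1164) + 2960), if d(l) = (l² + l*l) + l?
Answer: -467567/1974319 ≈ -0.23682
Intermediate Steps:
d(l) = l + 2*l² (d(l) = (l² + l²) + l = 2*l² + l = l + 2*l²)
(-4706 + d(-45))/(1/(-1831 + 1164) + 2960) = (-4706 - 45*(1 + 2*(-45)))/(1/(-1831 + 1164) + 2960) = (-4706 - 45*(1 - 90))/(1/(-667) + 2960) = (-4706 - 45*(-89))/(-1/667 + 2960) = (-4706 + 4005)/(1974319/667) = -701*667/1974319 = -467567/1974319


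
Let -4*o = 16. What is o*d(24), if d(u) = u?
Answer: -96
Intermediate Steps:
o = -4 (o = -¼*16 = -4)
o*d(24) = -4*24 = -96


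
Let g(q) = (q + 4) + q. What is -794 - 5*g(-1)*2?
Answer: -814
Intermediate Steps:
g(q) = 4 + 2*q (g(q) = (4 + q) + q = 4 + 2*q)
-794 - 5*g(-1)*2 = -794 - 5*(4 + 2*(-1))*2 = -794 - 5*(4 - 2)*2 = -794 - 5*2*2 = -794 - 10*2 = -794 - 20 = -814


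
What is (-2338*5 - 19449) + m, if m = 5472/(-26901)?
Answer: -93075079/2989 ≈ -31139.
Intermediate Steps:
m = -608/2989 (m = 5472*(-1/26901) = -608/2989 ≈ -0.20341)
(-2338*5 - 19449) + m = (-2338*5 - 19449) - 608/2989 = (-11690 - 19449) - 608/2989 = -31139 - 608/2989 = -93075079/2989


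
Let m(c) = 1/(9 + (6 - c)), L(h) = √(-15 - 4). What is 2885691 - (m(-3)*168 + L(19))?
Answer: 8657045/3 - I*√19 ≈ 2.8857e+6 - 4.3589*I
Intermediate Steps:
L(h) = I*√19 (L(h) = √(-19) = I*√19)
m(c) = 1/(15 - c)
2885691 - (m(-3)*168 + L(19)) = 2885691 - (-1/(-15 - 3)*168 + I*√19) = 2885691 - (-1/(-18)*168 + I*√19) = 2885691 - (-1*(-1/18)*168 + I*√19) = 2885691 - ((1/18)*168 + I*√19) = 2885691 - (28/3 + I*√19) = 2885691 + (-28/3 - I*√19) = 8657045/3 - I*√19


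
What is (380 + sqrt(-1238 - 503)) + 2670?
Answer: 3050 + I*sqrt(1741) ≈ 3050.0 + 41.725*I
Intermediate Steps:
(380 + sqrt(-1238 - 503)) + 2670 = (380 + sqrt(-1741)) + 2670 = (380 + I*sqrt(1741)) + 2670 = 3050 + I*sqrt(1741)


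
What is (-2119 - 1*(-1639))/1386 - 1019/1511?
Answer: -356269/349041 ≈ -1.0207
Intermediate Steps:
(-2119 - 1*(-1639))/1386 - 1019/1511 = (-2119 + 1639)*(1/1386) - 1019*1/1511 = -480*1/1386 - 1019/1511 = -80/231 - 1019/1511 = -356269/349041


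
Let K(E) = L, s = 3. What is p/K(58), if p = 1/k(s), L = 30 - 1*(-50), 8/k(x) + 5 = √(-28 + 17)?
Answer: -1/128 + I*√11/640 ≈ -0.0078125 + 0.0051822*I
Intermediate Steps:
k(x) = 8/(-5 + I*√11) (k(x) = 8/(-5 + √(-28 + 17)) = 8/(-5 + √(-11)) = 8/(-5 + I*√11))
L = 80 (L = 30 + 50 = 80)
K(E) = 80
p = 1/(-10/9 - 2*I*√11/9) ≈ -0.625 + 0.41458*I
p/K(58) = (-5/8 + I*√11/8)/80 = (-5/8 + I*√11/8)*(1/80) = -1/128 + I*√11/640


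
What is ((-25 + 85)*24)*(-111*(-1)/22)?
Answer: 79920/11 ≈ 7265.5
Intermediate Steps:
((-25 + 85)*24)*(-111*(-1)/22) = (60*24)*(111*(1/22)) = 1440*(111/22) = 79920/11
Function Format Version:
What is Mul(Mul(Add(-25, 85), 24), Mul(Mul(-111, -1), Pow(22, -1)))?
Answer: Rational(79920, 11) ≈ 7265.5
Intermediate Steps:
Mul(Mul(Add(-25, 85), 24), Mul(Mul(-111, -1), Pow(22, -1))) = Mul(Mul(60, 24), Mul(111, Rational(1, 22))) = Mul(1440, Rational(111, 22)) = Rational(79920, 11)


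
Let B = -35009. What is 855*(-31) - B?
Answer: 8504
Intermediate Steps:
855*(-31) - B = 855*(-31) - 1*(-35009) = -26505 + 35009 = 8504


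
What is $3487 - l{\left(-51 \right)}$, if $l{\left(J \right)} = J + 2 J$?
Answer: $3640$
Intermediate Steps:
$l{\left(J \right)} = 3 J$
$3487 - l{\left(-51 \right)} = 3487 - 3 \left(-51\right) = 3487 - -153 = 3487 + 153 = 3640$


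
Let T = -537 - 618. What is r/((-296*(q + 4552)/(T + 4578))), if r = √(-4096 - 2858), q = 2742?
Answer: -489*I*√6954/308432 ≈ -0.13221*I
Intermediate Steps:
T = -1155
r = I*√6954 (r = √(-6954) = I*√6954 ≈ 83.391*I)
r/((-296*(q + 4552)/(T + 4578))) = (I*√6954)/((-296*(2742 + 4552)/(-1155 + 4578))) = (I*√6954)/((-296/(3423/7294))) = (I*√6954)/((-296/(3423*(1/7294)))) = (I*√6954)/((-296/489/1042)) = (I*√6954)/((-296*1042/489)) = (I*√6954)/(-308432/489) = (I*√6954)*(-489/308432) = -489*I*√6954/308432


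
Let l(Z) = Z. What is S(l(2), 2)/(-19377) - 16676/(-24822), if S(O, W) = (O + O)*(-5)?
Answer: 5993098/8906961 ≈ 0.67286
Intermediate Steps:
S(O, W) = -10*O (S(O, W) = (2*O)*(-5) = -10*O)
S(l(2), 2)/(-19377) - 16676/(-24822) = -10*2/(-19377) - 16676/(-24822) = -20*(-1/19377) - 16676*(-1/24822) = 20/19377 + 8338/12411 = 5993098/8906961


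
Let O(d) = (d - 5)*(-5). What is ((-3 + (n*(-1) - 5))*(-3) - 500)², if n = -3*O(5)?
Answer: 226576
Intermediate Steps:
O(d) = 25 - 5*d (O(d) = (-5 + d)*(-5) = 25 - 5*d)
n = 0 (n = -3*(25 - 5*5) = -3*(25 - 25) = -3*0 = 0)
((-3 + (n*(-1) - 5))*(-3) - 500)² = ((-3 + (0*(-1) - 5))*(-3) - 500)² = ((-3 + (0 - 5))*(-3) - 500)² = ((-3 - 5)*(-3) - 500)² = (-8*(-3) - 500)² = (24 - 500)² = (-476)² = 226576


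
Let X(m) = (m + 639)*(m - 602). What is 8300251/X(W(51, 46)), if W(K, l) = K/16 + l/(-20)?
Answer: -53121606400/2461723999 ≈ -21.579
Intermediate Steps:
W(K, l) = -l/20 + K/16 (W(K, l) = K*(1/16) + l*(-1/20) = K/16 - l/20 = -l/20 + K/16)
X(m) = (-602 + m)*(639 + m) (X(m) = (639 + m)*(-602 + m) = (-602 + m)*(639 + m))
8300251/X(W(51, 46)) = 8300251/(-384678 + (-1/20*46 + (1/16)*51)² + 37*(-1/20*46 + (1/16)*51)) = 8300251/(-384678 + (-23/10 + 51/16)² + 37*(-23/10 + 51/16)) = 8300251/(-384678 + (71/80)² + 37*(71/80)) = 8300251/(-384678 + 5041/6400 + 2627/80) = 8300251/(-2461723999/6400) = 8300251*(-6400/2461723999) = -53121606400/2461723999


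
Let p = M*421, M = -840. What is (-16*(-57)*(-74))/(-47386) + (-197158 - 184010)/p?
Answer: 45974214/18374545 ≈ 2.5021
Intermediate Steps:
p = -353640 (p = -840*421 = -353640)
(-16*(-57)*(-74))/(-47386) + (-197158 - 184010)/p = (-16*(-57)*(-74))/(-47386) + (-197158 - 184010)/(-353640) = (912*(-74))*(-1/47386) - 381168*(-1/353640) = -67488*(-1/47386) + 15882/14735 = 1776/1247 + 15882/14735 = 45974214/18374545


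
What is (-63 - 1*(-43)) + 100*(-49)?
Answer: -4920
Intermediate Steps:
(-63 - 1*(-43)) + 100*(-49) = (-63 + 43) - 4900 = -20 - 4900 = -4920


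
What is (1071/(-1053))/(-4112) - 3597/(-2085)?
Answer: 576926401/334367280 ≈ 1.7254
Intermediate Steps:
(1071/(-1053))/(-4112) - 3597/(-2085) = (1071*(-1/1053))*(-1/4112) - 3597*(-1/2085) = -119/117*(-1/4112) + 1199/695 = 119/481104 + 1199/695 = 576926401/334367280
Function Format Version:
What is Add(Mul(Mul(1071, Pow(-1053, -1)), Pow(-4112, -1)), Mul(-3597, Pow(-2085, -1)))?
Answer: Rational(576926401, 334367280) ≈ 1.7254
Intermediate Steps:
Add(Mul(Mul(1071, Pow(-1053, -1)), Pow(-4112, -1)), Mul(-3597, Pow(-2085, -1))) = Add(Mul(Mul(1071, Rational(-1, 1053)), Rational(-1, 4112)), Mul(-3597, Rational(-1, 2085))) = Add(Mul(Rational(-119, 117), Rational(-1, 4112)), Rational(1199, 695)) = Add(Rational(119, 481104), Rational(1199, 695)) = Rational(576926401, 334367280)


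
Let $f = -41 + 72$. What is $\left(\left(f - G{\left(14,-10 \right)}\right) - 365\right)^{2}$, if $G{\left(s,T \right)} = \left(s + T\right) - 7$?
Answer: $109561$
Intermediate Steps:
$G{\left(s,T \right)} = -7 + T + s$ ($G{\left(s,T \right)} = \left(T + s\right) - 7 = -7 + T + s$)
$f = 31$
$\left(\left(f - G{\left(14,-10 \right)}\right) - 365\right)^{2} = \left(\left(31 - \left(-7 - 10 + 14\right)\right) - 365\right)^{2} = \left(\left(31 - -3\right) - 365\right)^{2} = \left(\left(31 + 3\right) - 365\right)^{2} = \left(34 - 365\right)^{2} = \left(-331\right)^{2} = 109561$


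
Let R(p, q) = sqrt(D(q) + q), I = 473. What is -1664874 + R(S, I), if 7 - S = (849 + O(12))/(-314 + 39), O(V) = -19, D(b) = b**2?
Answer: -1664874 + sqrt(224202) ≈ -1.6644e+6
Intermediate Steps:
S = 551/55 (S = 7 - (849 - 19)/(-314 + 39) = 7 - 830/(-275) = 7 - 830*(-1)/275 = 7 - 1*(-166/55) = 7 + 166/55 = 551/55 ≈ 10.018)
R(p, q) = sqrt(q + q**2) (R(p, q) = sqrt(q**2 + q) = sqrt(q + q**2))
-1664874 + R(S, I) = -1664874 + sqrt(473*(1 + 473)) = -1664874 + sqrt(473*474) = -1664874 + sqrt(224202)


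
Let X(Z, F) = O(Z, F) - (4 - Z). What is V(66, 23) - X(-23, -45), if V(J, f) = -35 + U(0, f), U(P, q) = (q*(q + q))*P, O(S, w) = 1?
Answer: -9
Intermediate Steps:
U(P, q) = 2*P*q² (U(P, q) = (q*(2*q))*P = (2*q²)*P = 2*P*q²)
X(Z, F) = -3 + Z (X(Z, F) = 1 - (4 - Z) = 1 + (-4 + Z) = -3 + Z)
V(J, f) = -35 (V(J, f) = -35 + 2*0*f² = -35 + 0 = -35)
V(66, 23) - X(-23, -45) = -35 - (-3 - 23) = -35 - 1*(-26) = -35 + 26 = -9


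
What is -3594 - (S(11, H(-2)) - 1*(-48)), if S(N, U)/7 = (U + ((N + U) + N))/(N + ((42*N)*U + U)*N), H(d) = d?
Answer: -37057224/10175 ≈ -3642.0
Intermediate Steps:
S(N, U) = 7*(2*N + 2*U)/(N + N*(U + 42*N*U)) (S(N, U) = 7*((U + ((N + U) + N))/(N + ((42*N)*U + U)*N)) = 7*((U + (U + 2*N))/(N + (42*N*U + U)*N)) = 7*((2*N + 2*U)/(N + (U + 42*N*U)*N)) = 7*((2*N + 2*U)/(N + N*(U + 42*N*U))) = 7*(2*N + 2*U)/(N + N*(U + 42*N*U)))
-3594 - (S(11, H(-2)) - 1*(-48)) = -3594 - (14*(11 - 2)/(11*(1 - 2 + 42*11*(-2))) - 1*(-48)) = -3594 - (14*(1/11)*9/(1 - 2 - 924) + 48) = -3594 - (14*(1/11)*9/(-925) + 48) = -3594 - (14*(1/11)*(-1/925)*9 + 48) = -3594 - (-126/10175 + 48) = -3594 - 1*488274/10175 = -3594 - 488274/10175 = -37057224/10175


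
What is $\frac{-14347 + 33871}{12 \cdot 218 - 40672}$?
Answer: $- \frac{4881}{9514} \approx -0.51303$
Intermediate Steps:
$\frac{-14347 + 33871}{12 \cdot 218 - 40672} = \frac{19524}{2616 - 40672} = \frac{19524}{-38056} = 19524 \left(- \frac{1}{38056}\right) = - \frac{4881}{9514}$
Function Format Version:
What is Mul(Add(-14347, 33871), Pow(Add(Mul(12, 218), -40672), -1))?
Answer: Rational(-4881, 9514) ≈ -0.51303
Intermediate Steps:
Mul(Add(-14347, 33871), Pow(Add(Mul(12, 218), -40672), -1)) = Mul(19524, Pow(Add(2616, -40672), -1)) = Mul(19524, Pow(-38056, -1)) = Mul(19524, Rational(-1, 38056)) = Rational(-4881, 9514)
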